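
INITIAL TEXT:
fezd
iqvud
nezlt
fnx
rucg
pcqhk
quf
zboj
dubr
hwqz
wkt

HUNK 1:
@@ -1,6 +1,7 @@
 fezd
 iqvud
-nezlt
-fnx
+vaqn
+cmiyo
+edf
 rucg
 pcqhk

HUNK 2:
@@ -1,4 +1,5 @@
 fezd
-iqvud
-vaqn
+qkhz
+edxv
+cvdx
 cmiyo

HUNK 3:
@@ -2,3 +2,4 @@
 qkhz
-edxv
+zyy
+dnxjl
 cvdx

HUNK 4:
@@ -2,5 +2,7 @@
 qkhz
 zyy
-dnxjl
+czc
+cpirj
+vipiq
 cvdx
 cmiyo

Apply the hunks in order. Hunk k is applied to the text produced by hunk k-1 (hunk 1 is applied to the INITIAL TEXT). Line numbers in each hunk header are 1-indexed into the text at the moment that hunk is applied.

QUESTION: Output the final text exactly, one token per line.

Answer: fezd
qkhz
zyy
czc
cpirj
vipiq
cvdx
cmiyo
edf
rucg
pcqhk
quf
zboj
dubr
hwqz
wkt

Derivation:
Hunk 1: at line 1 remove [nezlt,fnx] add [vaqn,cmiyo,edf] -> 12 lines: fezd iqvud vaqn cmiyo edf rucg pcqhk quf zboj dubr hwqz wkt
Hunk 2: at line 1 remove [iqvud,vaqn] add [qkhz,edxv,cvdx] -> 13 lines: fezd qkhz edxv cvdx cmiyo edf rucg pcqhk quf zboj dubr hwqz wkt
Hunk 3: at line 2 remove [edxv] add [zyy,dnxjl] -> 14 lines: fezd qkhz zyy dnxjl cvdx cmiyo edf rucg pcqhk quf zboj dubr hwqz wkt
Hunk 4: at line 2 remove [dnxjl] add [czc,cpirj,vipiq] -> 16 lines: fezd qkhz zyy czc cpirj vipiq cvdx cmiyo edf rucg pcqhk quf zboj dubr hwqz wkt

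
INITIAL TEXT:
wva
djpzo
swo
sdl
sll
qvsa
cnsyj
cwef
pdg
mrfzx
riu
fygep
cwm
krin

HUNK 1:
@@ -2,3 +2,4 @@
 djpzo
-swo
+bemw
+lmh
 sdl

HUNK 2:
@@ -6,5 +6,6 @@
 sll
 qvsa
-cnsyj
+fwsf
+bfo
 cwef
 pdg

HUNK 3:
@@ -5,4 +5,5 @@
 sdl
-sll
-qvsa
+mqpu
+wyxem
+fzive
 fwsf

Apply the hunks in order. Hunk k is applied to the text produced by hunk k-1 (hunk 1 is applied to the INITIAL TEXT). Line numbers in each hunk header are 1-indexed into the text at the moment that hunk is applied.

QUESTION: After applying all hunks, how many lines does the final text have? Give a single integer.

Hunk 1: at line 2 remove [swo] add [bemw,lmh] -> 15 lines: wva djpzo bemw lmh sdl sll qvsa cnsyj cwef pdg mrfzx riu fygep cwm krin
Hunk 2: at line 6 remove [cnsyj] add [fwsf,bfo] -> 16 lines: wva djpzo bemw lmh sdl sll qvsa fwsf bfo cwef pdg mrfzx riu fygep cwm krin
Hunk 3: at line 5 remove [sll,qvsa] add [mqpu,wyxem,fzive] -> 17 lines: wva djpzo bemw lmh sdl mqpu wyxem fzive fwsf bfo cwef pdg mrfzx riu fygep cwm krin
Final line count: 17

Answer: 17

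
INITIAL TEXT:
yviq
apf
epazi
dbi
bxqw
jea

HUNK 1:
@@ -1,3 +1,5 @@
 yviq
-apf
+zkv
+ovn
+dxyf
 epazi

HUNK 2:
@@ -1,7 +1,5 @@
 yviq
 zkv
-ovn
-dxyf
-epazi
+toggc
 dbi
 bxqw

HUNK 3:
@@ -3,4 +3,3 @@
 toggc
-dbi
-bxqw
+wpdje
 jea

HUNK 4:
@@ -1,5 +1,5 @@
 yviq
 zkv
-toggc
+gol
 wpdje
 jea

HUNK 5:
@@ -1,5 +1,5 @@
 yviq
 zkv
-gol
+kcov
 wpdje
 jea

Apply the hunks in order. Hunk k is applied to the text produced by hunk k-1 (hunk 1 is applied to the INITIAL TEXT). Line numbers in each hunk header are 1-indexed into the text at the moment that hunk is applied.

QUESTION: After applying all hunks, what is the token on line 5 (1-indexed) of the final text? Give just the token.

Hunk 1: at line 1 remove [apf] add [zkv,ovn,dxyf] -> 8 lines: yviq zkv ovn dxyf epazi dbi bxqw jea
Hunk 2: at line 1 remove [ovn,dxyf,epazi] add [toggc] -> 6 lines: yviq zkv toggc dbi bxqw jea
Hunk 3: at line 3 remove [dbi,bxqw] add [wpdje] -> 5 lines: yviq zkv toggc wpdje jea
Hunk 4: at line 1 remove [toggc] add [gol] -> 5 lines: yviq zkv gol wpdje jea
Hunk 5: at line 1 remove [gol] add [kcov] -> 5 lines: yviq zkv kcov wpdje jea
Final line 5: jea

Answer: jea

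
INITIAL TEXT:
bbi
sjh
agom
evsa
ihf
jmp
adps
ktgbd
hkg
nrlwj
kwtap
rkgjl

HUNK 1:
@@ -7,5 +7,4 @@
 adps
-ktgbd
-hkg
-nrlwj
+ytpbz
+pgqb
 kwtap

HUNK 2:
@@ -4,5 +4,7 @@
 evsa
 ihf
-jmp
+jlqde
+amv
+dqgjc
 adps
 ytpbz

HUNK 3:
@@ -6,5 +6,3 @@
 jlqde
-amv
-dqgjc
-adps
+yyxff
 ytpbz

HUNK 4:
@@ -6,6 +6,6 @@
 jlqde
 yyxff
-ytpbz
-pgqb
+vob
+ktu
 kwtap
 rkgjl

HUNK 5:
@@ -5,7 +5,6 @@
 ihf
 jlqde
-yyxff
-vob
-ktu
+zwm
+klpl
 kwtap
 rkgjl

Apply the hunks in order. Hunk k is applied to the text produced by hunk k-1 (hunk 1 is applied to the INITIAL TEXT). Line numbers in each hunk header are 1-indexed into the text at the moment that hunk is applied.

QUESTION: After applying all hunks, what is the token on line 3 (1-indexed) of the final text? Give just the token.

Hunk 1: at line 7 remove [ktgbd,hkg,nrlwj] add [ytpbz,pgqb] -> 11 lines: bbi sjh agom evsa ihf jmp adps ytpbz pgqb kwtap rkgjl
Hunk 2: at line 4 remove [jmp] add [jlqde,amv,dqgjc] -> 13 lines: bbi sjh agom evsa ihf jlqde amv dqgjc adps ytpbz pgqb kwtap rkgjl
Hunk 3: at line 6 remove [amv,dqgjc,adps] add [yyxff] -> 11 lines: bbi sjh agom evsa ihf jlqde yyxff ytpbz pgqb kwtap rkgjl
Hunk 4: at line 6 remove [ytpbz,pgqb] add [vob,ktu] -> 11 lines: bbi sjh agom evsa ihf jlqde yyxff vob ktu kwtap rkgjl
Hunk 5: at line 5 remove [yyxff,vob,ktu] add [zwm,klpl] -> 10 lines: bbi sjh agom evsa ihf jlqde zwm klpl kwtap rkgjl
Final line 3: agom

Answer: agom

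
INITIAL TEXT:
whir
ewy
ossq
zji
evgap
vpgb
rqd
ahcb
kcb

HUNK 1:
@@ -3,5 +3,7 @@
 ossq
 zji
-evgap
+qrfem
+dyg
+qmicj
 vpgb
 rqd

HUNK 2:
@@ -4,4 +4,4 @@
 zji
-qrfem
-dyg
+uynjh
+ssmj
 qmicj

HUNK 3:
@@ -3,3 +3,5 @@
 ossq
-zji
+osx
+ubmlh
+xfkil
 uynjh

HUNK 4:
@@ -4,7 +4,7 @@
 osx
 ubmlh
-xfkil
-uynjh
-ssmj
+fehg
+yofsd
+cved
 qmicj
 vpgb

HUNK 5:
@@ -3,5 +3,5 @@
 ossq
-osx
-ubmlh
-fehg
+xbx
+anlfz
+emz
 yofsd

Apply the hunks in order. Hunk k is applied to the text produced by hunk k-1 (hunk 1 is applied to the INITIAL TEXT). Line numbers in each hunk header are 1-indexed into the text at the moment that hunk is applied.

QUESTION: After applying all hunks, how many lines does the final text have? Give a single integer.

Answer: 13

Derivation:
Hunk 1: at line 3 remove [evgap] add [qrfem,dyg,qmicj] -> 11 lines: whir ewy ossq zji qrfem dyg qmicj vpgb rqd ahcb kcb
Hunk 2: at line 4 remove [qrfem,dyg] add [uynjh,ssmj] -> 11 lines: whir ewy ossq zji uynjh ssmj qmicj vpgb rqd ahcb kcb
Hunk 3: at line 3 remove [zji] add [osx,ubmlh,xfkil] -> 13 lines: whir ewy ossq osx ubmlh xfkil uynjh ssmj qmicj vpgb rqd ahcb kcb
Hunk 4: at line 4 remove [xfkil,uynjh,ssmj] add [fehg,yofsd,cved] -> 13 lines: whir ewy ossq osx ubmlh fehg yofsd cved qmicj vpgb rqd ahcb kcb
Hunk 5: at line 3 remove [osx,ubmlh,fehg] add [xbx,anlfz,emz] -> 13 lines: whir ewy ossq xbx anlfz emz yofsd cved qmicj vpgb rqd ahcb kcb
Final line count: 13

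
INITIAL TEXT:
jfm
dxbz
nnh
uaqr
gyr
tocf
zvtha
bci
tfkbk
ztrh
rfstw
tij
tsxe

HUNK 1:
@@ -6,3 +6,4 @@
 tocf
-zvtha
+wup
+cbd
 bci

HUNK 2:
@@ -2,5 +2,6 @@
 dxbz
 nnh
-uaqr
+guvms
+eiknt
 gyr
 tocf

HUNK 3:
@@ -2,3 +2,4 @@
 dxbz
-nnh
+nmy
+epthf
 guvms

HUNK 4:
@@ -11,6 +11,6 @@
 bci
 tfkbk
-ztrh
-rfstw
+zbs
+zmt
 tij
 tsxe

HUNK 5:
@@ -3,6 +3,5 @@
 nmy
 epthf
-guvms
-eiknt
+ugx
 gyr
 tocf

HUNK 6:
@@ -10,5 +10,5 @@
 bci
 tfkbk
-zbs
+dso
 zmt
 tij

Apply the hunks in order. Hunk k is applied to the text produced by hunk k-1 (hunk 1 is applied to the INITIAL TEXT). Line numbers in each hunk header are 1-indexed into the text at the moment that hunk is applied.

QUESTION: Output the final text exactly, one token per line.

Hunk 1: at line 6 remove [zvtha] add [wup,cbd] -> 14 lines: jfm dxbz nnh uaqr gyr tocf wup cbd bci tfkbk ztrh rfstw tij tsxe
Hunk 2: at line 2 remove [uaqr] add [guvms,eiknt] -> 15 lines: jfm dxbz nnh guvms eiknt gyr tocf wup cbd bci tfkbk ztrh rfstw tij tsxe
Hunk 3: at line 2 remove [nnh] add [nmy,epthf] -> 16 lines: jfm dxbz nmy epthf guvms eiknt gyr tocf wup cbd bci tfkbk ztrh rfstw tij tsxe
Hunk 4: at line 11 remove [ztrh,rfstw] add [zbs,zmt] -> 16 lines: jfm dxbz nmy epthf guvms eiknt gyr tocf wup cbd bci tfkbk zbs zmt tij tsxe
Hunk 5: at line 3 remove [guvms,eiknt] add [ugx] -> 15 lines: jfm dxbz nmy epthf ugx gyr tocf wup cbd bci tfkbk zbs zmt tij tsxe
Hunk 6: at line 10 remove [zbs] add [dso] -> 15 lines: jfm dxbz nmy epthf ugx gyr tocf wup cbd bci tfkbk dso zmt tij tsxe

Answer: jfm
dxbz
nmy
epthf
ugx
gyr
tocf
wup
cbd
bci
tfkbk
dso
zmt
tij
tsxe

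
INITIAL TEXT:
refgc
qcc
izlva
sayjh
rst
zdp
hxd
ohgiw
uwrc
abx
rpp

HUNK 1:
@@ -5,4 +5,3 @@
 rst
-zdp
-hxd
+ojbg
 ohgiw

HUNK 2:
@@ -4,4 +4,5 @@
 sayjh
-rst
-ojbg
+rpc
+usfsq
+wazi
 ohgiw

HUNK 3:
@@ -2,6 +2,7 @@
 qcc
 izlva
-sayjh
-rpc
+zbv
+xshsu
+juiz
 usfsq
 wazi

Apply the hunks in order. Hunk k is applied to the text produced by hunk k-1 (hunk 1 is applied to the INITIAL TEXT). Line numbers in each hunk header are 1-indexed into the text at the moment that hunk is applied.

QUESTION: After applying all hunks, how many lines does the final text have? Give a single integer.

Answer: 12

Derivation:
Hunk 1: at line 5 remove [zdp,hxd] add [ojbg] -> 10 lines: refgc qcc izlva sayjh rst ojbg ohgiw uwrc abx rpp
Hunk 2: at line 4 remove [rst,ojbg] add [rpc,usfsq,wazi] -> 11 lines: refgc qcc izlva sayjh rpc usfsq wazi ohgiw uwrc abx rpp
Hunk 3: at line 2 remove [sayjh,rpc] add [zbv,xshsu,juiz] -> 12 lines: refgc qcc izlva zbv xshsu juiz usfsq wazi ohgiw uwrc abx rpp
Final line count: 12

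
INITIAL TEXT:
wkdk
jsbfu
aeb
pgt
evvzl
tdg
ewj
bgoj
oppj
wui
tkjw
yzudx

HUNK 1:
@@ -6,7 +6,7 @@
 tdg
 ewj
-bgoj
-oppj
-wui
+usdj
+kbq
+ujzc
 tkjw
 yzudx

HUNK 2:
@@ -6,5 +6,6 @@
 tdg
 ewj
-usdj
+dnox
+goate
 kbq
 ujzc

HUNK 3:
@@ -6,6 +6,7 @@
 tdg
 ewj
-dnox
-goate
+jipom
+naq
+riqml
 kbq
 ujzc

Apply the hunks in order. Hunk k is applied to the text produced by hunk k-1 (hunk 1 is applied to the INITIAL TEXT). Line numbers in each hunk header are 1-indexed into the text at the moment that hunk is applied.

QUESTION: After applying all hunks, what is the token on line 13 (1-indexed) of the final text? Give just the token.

Answer: tkjw

Derivation:
Hunk 1: at line 6 remove [bgoj,oppj,wui] add [usdj,kbq,ujzc] -> 12 lines: wkdk jsbfu aeb pgt evvzl tdg ewj usdj kbq ujzc tkjw yzudx
Hunk 2: at line 6 remove [usdj] add [dnox,goate] -> 13 lines: wkdk jsbfu aeb pgt evvzl tdg ewj dnox goate kbq ujzc tkjw yzudx
Hunk 3: at line 6 remove [dnox,goate] add [jipom,naq,riqml] -> 14 lines: wkdk jsbfu aeb pgt evvzl tdg ewj jipom naq riqml kbq ujzc tkjw yzudx
Final line 13: tkjw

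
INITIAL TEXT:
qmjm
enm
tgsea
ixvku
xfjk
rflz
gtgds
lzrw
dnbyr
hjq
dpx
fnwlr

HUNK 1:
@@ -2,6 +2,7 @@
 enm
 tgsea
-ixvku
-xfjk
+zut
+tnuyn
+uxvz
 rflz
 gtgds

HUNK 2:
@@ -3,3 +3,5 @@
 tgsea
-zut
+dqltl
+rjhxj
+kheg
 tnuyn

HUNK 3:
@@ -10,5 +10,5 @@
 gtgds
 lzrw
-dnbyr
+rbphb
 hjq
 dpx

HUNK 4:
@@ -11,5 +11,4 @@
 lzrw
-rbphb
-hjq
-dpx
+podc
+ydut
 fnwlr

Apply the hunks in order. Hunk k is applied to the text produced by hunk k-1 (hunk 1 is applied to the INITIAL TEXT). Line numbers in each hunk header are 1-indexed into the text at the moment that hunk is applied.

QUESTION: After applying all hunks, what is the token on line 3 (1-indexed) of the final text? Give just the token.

Hunk 1: at line 2 remove [ixvku,xfjk] add [zut,tnuyn,uxvz] -> 13 lines: qmjm enm tgsea zut tnuyn uxvz rflz gtgds lzrw dnbyr hjq dpx fnwlr
Hunk 2: at line 3 remove [zut] add [dqltl,rjhxj,kheg] -> 15 lines: qmjm enm tgsea dqltl rjhxj kheg tnuyn uxvz rflz gtgds lzrw dnbyr hjq dpx fnwlr
Hunk 3: at line 10 remove [dnbyr] add [rbphb] -> 15 lines: qmjm enm tgsea dqltl rjhxj kheg tnuyn uxvz rflz gtgds lzrw rbphb hjq dpx fnwlr
Hunk 4: at line 11 remove [rbphb,hjq,dpx] add [podc,ydut] -> 14 lines: qmjm enm tgsea dqltl rjhxj kheg tnuyn uxvz rflz gtgds lzrw podc ydut fnwlr
Final line 3: tgsea

Answer: tgsea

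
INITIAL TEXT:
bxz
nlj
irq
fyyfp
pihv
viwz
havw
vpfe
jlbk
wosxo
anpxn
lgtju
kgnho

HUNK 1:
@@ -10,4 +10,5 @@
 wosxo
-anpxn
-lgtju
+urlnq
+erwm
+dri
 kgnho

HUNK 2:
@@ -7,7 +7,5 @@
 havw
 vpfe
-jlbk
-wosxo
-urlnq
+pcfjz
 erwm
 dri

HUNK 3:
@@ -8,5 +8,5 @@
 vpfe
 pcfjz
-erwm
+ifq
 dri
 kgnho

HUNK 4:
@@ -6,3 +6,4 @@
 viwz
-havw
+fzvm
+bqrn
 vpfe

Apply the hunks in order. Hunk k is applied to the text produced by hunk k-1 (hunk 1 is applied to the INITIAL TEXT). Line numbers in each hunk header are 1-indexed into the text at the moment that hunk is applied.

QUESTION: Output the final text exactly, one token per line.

Answer: bxz
nlj
irq
fyyfp
pihv
viwz
fzvm
bqrn
vpfe
pcfjz
ifq
dri
kgnho

Derivation:
Hunk 1: at line 10 remove [anpxn,lgtju] add [urlnq,erwm,dri] -> 14 lines: bxz nlj irq fyyfp pihv viwz havw vpfe jlbk wosxo urlnq erwm dri kgnho
Hunk 2: at line 7 remove [jlbk,wosxo,urlnq] add [pcfjz] -> 12 lines: bxz nlj irq fyyfp pihv viwz havw vpfe pcfjz erwm dri kgnho
Hunk 3: at line 8 remove [erwm] add [ifq] -> 12 lines: bxz nlj irq fyyfp pihv viwz havw vpfe pcfjz ifq dri kgnho
Hunk 4: at line 6 remove [havw] add [fzvm,bqrn] -> 13 lines: bxz nlj irq fyyfp pihv viwz fzvm bqrn vpfe pcfjz ifq dri kgnho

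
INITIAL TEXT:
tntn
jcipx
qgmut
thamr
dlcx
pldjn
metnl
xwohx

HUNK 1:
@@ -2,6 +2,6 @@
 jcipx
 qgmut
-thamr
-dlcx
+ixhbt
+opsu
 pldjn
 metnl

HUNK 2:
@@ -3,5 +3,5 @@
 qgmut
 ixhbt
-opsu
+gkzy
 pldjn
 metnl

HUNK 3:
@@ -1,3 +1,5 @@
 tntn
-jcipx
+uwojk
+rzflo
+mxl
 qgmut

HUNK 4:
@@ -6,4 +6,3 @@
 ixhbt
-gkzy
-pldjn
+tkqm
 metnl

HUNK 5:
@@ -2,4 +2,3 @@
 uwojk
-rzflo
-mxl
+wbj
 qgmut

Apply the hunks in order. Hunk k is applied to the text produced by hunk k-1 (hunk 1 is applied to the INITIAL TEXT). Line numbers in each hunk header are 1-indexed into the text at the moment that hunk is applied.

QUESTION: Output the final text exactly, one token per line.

Hunk 1: at line 2 remove [thamr,dlcx] add [ixhbt,opsu] -> 8 lines: tntn jcipx qgmut ixhbt opsu pldjn metnl xwohx
Hunk 2: at line 3 remove [opsu] add [gkzy] -> 8 lines: tntn jcipx qgmut ixhbt gkzy pldjn metnl xwohx
Hunk 3: at line 1 remove [jcipx] add [uwojk,rzflo,mxl] -> 10 lines: tntn uwojk rzflo mxl qgmut ixhbt gkzy pldjn metnl xwohx
Hunk 4: at line 6 remove [gkzy,pldjn] add [tkqm] -> 9 lines: tntn uwojk rzflo mxl qgmut ixhbt tkqm metnl xwohx
Hunk 5: at line 2 remove [rzflo,mxl] add [wbj] -> 8 lines: tntn uwojk wbj qgmut ixhbt tkqm metnl xwohx

Answer: tntn
uwojk
wbj
qgmut
ixhbt
tkqm
metnl
xwohx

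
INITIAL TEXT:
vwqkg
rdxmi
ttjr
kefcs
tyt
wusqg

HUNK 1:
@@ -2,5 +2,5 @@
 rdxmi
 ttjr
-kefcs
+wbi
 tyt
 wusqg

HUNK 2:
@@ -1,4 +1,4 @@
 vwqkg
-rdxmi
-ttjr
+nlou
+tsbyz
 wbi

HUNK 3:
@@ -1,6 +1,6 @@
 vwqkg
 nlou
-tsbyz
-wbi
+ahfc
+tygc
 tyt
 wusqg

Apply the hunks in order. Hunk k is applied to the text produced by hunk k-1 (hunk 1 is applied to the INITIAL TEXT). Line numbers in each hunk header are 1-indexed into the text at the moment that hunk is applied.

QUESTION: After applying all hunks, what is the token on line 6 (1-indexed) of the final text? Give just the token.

Answer: wusqg

Derivation:
Hunk 1: at line 2 remove [kefcs] add [wbi] -> 6 lines: vwqkg rdxmi ttjr wbi tyt wusqg
Hunk 2: at line 1 remove [rdxmi,ttjr] add [nlou,tsbyz] -> 6 lines: vwqkg nlou tsbyz wbi tyt wusqg
Hunk 3: at line 1 remove [tsbyz,wbi] add [ahfc,tygc] -> 6 lines: vwqkg nlou ahfc tygc tyt wusqg
Final line 6: wusqg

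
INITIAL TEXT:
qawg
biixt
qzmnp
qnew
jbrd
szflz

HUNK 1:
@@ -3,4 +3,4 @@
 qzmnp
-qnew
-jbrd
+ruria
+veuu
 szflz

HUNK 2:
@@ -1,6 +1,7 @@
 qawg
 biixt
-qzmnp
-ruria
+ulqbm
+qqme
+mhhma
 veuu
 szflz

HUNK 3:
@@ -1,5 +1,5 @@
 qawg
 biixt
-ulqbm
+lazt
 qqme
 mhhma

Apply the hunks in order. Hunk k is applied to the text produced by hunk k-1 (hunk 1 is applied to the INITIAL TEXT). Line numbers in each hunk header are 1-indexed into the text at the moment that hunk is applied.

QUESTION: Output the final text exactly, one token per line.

Hunk 1: at line 3 remove [qnew,jbrd] add [ruria,veuu] -> 6 lines: qawg biixt qzmnp ruria veuu szflz
Hunk 2: at line 1 remove [qzmnp,ruria] add [ulqbm,qqme,mhhma] -> 7 lines: qawg biixt ulqbm qqme mhhma veuu szflz
Hunk 3: at line 1 remove [ulqbm] add [lazt] -> 7 lines: qawg biixt lazt qqme mhhma veuu szflz

Answer: qawg
biixt
lazt
qqme
mhhma
veuu
szflz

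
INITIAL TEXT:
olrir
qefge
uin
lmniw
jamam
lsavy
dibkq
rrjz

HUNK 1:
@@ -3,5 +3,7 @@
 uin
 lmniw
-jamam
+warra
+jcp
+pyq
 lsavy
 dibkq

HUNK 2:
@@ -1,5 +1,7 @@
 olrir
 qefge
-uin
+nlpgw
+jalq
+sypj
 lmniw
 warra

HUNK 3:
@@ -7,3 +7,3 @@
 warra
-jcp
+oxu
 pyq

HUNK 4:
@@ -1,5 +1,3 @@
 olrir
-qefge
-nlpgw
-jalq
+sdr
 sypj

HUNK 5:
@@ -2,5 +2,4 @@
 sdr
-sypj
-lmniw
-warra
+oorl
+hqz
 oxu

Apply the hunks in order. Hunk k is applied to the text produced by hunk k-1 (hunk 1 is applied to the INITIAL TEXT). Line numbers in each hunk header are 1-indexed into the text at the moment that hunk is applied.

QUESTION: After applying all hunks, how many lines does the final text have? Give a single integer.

Hunk 1: at line 3 remove [jamam] add [warra,jcp,pyq] -> 10 lines: olrir qefge uin lmniw warra jcp pyq lsavy dibkq rrjz
Hunk 2: at line 1 remove [uin] add [nlpgw,jalq,sypj] -> 12 lines: olrir qefge nlpgw jalq sypj lmniw warra jcp pyq lsavy dibkq rrjz
Hunk 3: at line 7 remove [jcp] add [oxu] -> 12 lines: olrir qefge nlpgw jalq sypj lmniw warra oxu pyq lsavy dibkq rrjz
Hunk 4: at line 1 remove [qefge,nlpgw,jalq] add [sdr] -> 10 lines: olrir sdr sypj lmniw warra oxu pyq lsavy dibkq rrjz
Hunk 5: at line 2 remove [sypj,lmniw,warra] add [oorl,hqz] -> 9 lines: olrir sdr oorl hqz oxu pyq lsavy dibkq rrjz
Final line count: 9

Answer: 9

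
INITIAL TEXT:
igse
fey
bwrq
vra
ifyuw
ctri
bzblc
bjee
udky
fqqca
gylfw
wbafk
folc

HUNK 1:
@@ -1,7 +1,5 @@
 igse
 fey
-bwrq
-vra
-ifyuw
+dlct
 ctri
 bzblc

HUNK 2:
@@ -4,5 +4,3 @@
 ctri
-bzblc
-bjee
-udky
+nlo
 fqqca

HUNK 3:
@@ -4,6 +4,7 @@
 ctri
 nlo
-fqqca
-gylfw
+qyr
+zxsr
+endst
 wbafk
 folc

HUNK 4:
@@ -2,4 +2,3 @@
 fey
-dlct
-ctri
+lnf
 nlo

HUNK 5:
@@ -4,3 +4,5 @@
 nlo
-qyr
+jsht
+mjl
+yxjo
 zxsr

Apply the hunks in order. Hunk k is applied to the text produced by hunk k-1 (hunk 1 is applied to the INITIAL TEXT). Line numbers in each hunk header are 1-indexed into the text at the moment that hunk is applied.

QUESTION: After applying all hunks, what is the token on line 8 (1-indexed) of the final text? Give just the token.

Hunk 1: at line 1 remove [bwrq,vra,ifyuw] add [dlct] -> 11 lines: igse fey dlct ctri bzblc bjee udky fqqca gylfw wbafk folc
Hunk 2: at line 4 remove [bzblc,bjee,udky] add [nlo] -> 9 lines: igse fey dlct ctri nlo fqqca gylfw wbafk folc
Hunk 3: at line 4 remove [fqqca,gylfw] add [qyr,zxsr,endst] -> 10 lines: igse fey dlct ctri nlo qyr zxsr endst wbafk folc
Hunk 4: at line 2 remove [dlct,ctri] add [lnf] -> 9 lines: igse fey lnf nlo qyr zxsr endst wbafk folc
Hunk 5: at line 4 remove [qyr] add [jsht,mjl,yxjo] -> 11 lines: igse fey lnf nlo jsht mjl yxjo zxsr endst wbafk folc
Final line 8: zxsr

Answer: zxsr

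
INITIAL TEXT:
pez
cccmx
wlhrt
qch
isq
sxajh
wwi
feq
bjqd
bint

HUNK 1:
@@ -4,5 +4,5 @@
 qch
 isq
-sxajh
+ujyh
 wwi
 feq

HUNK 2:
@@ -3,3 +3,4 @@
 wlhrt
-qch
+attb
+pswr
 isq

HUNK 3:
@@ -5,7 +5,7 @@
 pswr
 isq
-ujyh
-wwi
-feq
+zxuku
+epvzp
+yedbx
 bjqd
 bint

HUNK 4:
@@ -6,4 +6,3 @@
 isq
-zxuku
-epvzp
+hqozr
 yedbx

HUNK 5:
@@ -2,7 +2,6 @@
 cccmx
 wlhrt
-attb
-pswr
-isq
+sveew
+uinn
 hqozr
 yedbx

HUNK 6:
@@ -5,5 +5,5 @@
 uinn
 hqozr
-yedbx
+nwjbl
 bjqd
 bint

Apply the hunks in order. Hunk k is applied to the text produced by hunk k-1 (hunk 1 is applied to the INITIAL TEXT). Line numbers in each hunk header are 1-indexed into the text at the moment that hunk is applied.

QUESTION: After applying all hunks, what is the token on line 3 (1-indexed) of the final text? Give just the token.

Answer: wlhrt

Derivation:
Hunk 1: at line 4 remove [sxajh] add [ujyh] -> 10 lines: pez cccmx wlhrt qch isq ujyh wwi feq bjqd bint
Hunk 2: at line 3 remove [qch] add [attb,pswr] -> 11 lines: pez cccmx wlhrt attb pswr isq ujyh wwi feq bjqd bint
Hunk 3: at line 5 remove [ujyh,wwi,feq] add [zxuku,epvzp,yedbx] -> 11 lines: pez cccmx wlhrt attb pswr isq zxuku epvzp yedbx bjqd bint
Hunk 4: at line 6 remove [zxuku,epvzp] add [hqozr] -> 10 lines: pez cccmx wlhrt attb pswr isq hqozr yedbx bjqd bint
Hunk 5: at line 2 remove [attb,pswr,isq] add [sveew,uinn] -> 9 lines: pez cccmx wlhrt sveew uinn hqozr yedbx bjqd bint
Hunk 6: at line 5 remove [yedbx] add [nwjbl] -> 9 lines: pez cccmx wlhrt sveew uinn hqozr nwjbl bjqd bint
Final line 3: wlhrt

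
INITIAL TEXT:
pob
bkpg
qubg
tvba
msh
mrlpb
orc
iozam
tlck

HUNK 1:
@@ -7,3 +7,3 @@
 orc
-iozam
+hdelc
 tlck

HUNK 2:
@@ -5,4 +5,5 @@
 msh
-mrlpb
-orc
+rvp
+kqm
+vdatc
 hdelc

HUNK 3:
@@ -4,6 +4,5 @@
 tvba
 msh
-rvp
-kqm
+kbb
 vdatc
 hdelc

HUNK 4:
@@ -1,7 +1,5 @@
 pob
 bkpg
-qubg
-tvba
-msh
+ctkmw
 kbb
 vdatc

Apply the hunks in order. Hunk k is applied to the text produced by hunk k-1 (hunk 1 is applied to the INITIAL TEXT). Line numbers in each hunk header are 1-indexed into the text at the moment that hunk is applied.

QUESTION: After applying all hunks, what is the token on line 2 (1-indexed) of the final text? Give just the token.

Hunk 1: at line 7 remove [iozam] add [hdelc] -> 9 lines: pob bkpg qubg tvba msh mrlpb orc hdelc tlck
Hunk 2: at line 5 remove [mrlpb,orc] add [rvp,kqm,vdatc] -> 10 lines: pob bkpg qubg tvba msh rvp kqm vdatc hdelc tlck
Hunk 3: at line 4 remove [rvp,kqm] add [kbb] -> 9 lines: pob bkpg qubg tvba msh kbb vdatc hdelc tlck
Hunk 4: at line 1 remove [qubg,tvba,msh] add [ctkmw] -> 7 lines: pob bkpg ctkmw kbb vdatc hdelc tlck
Final line 2: bkpg

Answer: bkpg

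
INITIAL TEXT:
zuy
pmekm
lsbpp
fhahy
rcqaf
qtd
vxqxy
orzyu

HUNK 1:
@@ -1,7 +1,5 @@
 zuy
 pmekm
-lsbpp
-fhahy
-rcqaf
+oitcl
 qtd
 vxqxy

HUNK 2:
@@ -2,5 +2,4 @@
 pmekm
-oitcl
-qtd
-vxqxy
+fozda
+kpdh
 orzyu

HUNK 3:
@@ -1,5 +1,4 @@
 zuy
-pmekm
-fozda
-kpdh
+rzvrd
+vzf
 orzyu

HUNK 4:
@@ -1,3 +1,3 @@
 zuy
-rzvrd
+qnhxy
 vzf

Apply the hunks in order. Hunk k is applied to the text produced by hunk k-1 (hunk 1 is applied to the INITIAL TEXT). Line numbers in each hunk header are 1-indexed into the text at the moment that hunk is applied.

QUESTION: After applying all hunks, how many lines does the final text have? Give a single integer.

Hunk 1: at line 1 remove [lsbpp,fhahy,rcqaf] add [oitcl] -> 6 lines: zuy pmekm oitcl qtd vxqxy orzyu
Hunk 2: at line 2 remove [oitcl,qtd,vxqxy] add [fozda,kpdh] -> 5 lines: zuy pmekm fozda kpdh orzyu
Hunk 3: at line 1 remove [pmekm,fozda,kpdh] add [rzvrd,vzf] -> 4 lines: zuy rzvrd vzf orzyu
Hunk 4: at line 1 remove [rzvrd] add [qnhxy] -> 4 lines: zuy qnhxy vzf orzyu
Final line count: 4

Answer: 4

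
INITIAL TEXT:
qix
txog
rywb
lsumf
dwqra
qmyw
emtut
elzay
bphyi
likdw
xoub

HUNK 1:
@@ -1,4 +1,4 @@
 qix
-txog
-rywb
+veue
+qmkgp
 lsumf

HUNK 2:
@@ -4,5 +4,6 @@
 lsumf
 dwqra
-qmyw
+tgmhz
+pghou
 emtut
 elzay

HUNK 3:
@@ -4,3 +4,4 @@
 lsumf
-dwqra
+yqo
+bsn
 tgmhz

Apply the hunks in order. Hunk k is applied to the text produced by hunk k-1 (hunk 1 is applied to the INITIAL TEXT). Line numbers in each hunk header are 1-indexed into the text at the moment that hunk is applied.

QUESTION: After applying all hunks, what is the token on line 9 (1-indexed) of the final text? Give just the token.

Hunk 1: at line 1 remove [txog,rywb] add [veue,qmkgp] -> 11 lines: qix veue qmkgp lsumf dwqra qmyw emtut elzay bphyi likdw xoub
Hunk 2: at line 4 remove [qmyw] add [tgmhz,pghou] -> 12 lines: qix veue qmkgp lsumf dwqra tgmhz pghou emtut elzay bphyi likdw xoub
Hunk 3: at line 4 remove [dwqra] add [yqo,bsn] -> 13 lines: qix veue qmkgp lsumf yqo bsn tgmhz pghou emtut elzay bphyi likdw xoub
Final line 9: emtut

Answer: emtut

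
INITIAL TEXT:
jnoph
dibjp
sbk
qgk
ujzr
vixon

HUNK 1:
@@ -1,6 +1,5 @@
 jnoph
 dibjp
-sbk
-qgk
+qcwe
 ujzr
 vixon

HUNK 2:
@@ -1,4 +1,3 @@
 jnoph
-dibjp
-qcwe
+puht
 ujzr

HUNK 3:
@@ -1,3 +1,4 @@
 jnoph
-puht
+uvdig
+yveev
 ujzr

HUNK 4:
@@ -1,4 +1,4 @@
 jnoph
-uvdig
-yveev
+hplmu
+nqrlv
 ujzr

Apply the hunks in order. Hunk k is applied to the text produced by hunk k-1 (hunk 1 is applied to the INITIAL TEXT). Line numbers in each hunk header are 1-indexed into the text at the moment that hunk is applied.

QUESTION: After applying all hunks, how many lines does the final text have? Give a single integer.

Hunk 1: at line 1 remove [sbk,qgk] add [qcwe] -> 5 lines: jnoph dibjp qcwe ujzr vixon
Hunk 2: at line 1 remove [dibjp,qcwe] add [puht] -> 4 lines: jnoph puht ujzr vixon
Hunk 3: at line 1 remove [puht] add [uvdig,yveev] -> 5 lines: jnoph uvdig yveev ujzr vixon
Hunk 4: at line 1 remove [uvdig,yveev] add [hplmu,nqrlv] -> 5 lines: jnoph hplmu nqrlv ujzr vixon
Final line count: 5

Answer: 5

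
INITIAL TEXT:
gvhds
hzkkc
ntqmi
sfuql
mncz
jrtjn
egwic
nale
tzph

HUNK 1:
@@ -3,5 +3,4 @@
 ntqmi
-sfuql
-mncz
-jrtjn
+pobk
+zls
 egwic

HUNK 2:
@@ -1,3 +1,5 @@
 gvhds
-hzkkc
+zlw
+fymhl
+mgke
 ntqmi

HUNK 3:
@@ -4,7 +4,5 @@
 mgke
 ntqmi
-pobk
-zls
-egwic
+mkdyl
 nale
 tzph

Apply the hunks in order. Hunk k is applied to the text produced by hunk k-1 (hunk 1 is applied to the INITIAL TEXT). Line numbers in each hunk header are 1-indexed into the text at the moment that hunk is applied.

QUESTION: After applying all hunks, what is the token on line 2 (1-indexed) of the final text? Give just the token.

Answer: zlw

Derivation:
Hunk 1: at line 3 remove [sfuql,mncz,jrtjn] add [pobk,zls] -> 8 lines: gvhds hzkkc ntqmi pobk zls egwic nale tzph
Hunk 2: at line 1 remove [hzkkc] add [zlw,fymhl,mgke] -> 10 lines: gvhds zlw fymhl mgke ntqmi pobk zls egwic nale tzph
Hunk 3: at line 4 remove [pobk,zls,egwic] add [mkdyl] -> 8 lines: gvhds zlw fymhl mgke ntqmi mkdyl nale tzph
Final line 2: zlw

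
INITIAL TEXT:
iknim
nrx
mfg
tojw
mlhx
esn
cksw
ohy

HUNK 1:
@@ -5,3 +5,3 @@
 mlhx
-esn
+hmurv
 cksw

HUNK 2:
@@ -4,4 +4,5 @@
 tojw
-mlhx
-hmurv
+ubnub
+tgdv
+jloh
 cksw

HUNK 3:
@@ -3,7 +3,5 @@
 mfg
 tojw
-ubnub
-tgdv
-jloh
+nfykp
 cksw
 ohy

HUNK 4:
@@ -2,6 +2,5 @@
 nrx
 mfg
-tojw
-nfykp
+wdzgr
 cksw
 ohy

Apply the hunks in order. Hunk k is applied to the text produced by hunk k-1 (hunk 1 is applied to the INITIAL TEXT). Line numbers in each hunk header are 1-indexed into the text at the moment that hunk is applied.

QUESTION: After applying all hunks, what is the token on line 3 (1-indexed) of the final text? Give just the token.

Answer: mfg

Derivation:
Hunk 1: at line 5 remove [esn] add [hmurv] -> 8 lines: iknim nrx mfg tojw mlhx hmurv cksw ohy
Hunk 2: at line 4 remove [mlhx,hmurv] add [ubnub,tgdv,jloh] -> 9 lines: iknim nrx mfg tojw ubnub tgdv jloh cksw ohy
Hunk 3: at line 3 remove [ubnub,tgdv,jloh] add [nfykp] -> 7 lines: iknim nrx mfg tojw nfykp cksw ohy
Hunk 4: at line 2 remove [tojw,nfykp] add [wdzgr] -> 6 lines: iknim nrx mfg wdzgr cksw ohy
Final line 3: mfg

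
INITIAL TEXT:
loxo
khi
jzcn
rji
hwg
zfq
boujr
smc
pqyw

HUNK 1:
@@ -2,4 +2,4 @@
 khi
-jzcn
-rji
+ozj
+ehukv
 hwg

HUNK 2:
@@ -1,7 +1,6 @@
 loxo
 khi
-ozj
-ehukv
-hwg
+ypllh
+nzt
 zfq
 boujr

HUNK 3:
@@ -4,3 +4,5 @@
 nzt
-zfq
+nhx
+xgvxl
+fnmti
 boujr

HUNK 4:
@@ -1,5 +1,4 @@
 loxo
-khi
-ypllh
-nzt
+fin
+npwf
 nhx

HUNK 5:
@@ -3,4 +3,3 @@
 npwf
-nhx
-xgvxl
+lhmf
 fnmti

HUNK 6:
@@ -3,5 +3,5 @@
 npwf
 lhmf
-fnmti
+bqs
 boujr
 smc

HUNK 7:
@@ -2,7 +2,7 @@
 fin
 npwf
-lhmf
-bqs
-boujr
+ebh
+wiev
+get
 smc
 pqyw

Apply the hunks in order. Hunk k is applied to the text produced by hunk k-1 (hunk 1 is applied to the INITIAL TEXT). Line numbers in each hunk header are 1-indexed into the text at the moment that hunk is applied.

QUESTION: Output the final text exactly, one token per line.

Answer: loxo
fin
npwf
ebh
wiev
get
smc
pqyw

Derivation:
Hunk 1: at line 2 remove [jzcn,rji] add [ozj,ehukv] -> 9 lines: loxo khi ozj ehukv hwg zfq boujr smc pqyw
Hunk 2: at line 1 remove [ozj,ehukv,hwg] add [ypllh,nzt] -> 8 lines: loxo khi ypllh nzt zfq boujr smc pqyw
Hunk 3: at line 4 remove [zfq] add [nhx,xgvxl,fnmti] -> 10 lines: loxo khi ypllh nzt nhx xgvxl fnmti boujr smc pqyw
Hunk 4: at line 1 remove [khi,ypllh,nzt] add [fin,npwf] -> 9 lines: loxo fin npwf nhx xgvxl fnmti boujr smc pqyw
Hunk 5: at line 3 remove [nhx,xgvxl] add [lhmf] -> 8 lines: loxo fin npwf lhmf fnmti boujr smc pqyw
Hunk 6: at line 3 remove [fnmti] add [bqs] -> 8 lines: loxo fin npwf lhmf bqs boujr smc pqyw
Hunk 7: at line 2 remove [lhmf,bqs,boujr] add [ebh,wiev,get] -> 8 lines: loxo fin npwf ebh wiev get smc pqyw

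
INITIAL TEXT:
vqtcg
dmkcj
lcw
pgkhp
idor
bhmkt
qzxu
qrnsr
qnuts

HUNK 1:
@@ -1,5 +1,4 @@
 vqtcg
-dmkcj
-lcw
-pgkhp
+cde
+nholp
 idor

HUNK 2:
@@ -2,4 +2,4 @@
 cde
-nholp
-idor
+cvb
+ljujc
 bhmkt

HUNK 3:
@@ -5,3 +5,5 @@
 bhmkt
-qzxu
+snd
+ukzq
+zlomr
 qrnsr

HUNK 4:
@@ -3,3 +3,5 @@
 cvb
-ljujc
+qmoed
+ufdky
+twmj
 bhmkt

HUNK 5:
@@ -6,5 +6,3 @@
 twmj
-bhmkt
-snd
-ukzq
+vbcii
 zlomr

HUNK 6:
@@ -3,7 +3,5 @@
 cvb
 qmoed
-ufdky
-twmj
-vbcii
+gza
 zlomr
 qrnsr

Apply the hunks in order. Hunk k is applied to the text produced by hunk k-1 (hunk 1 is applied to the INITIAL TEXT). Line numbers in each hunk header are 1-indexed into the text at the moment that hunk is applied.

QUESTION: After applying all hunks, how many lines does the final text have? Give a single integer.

Hunk 1: at line 1 remove [dmkcj,lcw,pgkhp] add [cde,nholp] -> 8 lines: vqtcg cde nholp idor bhmkt qzxu qrnsr qnuts
Hunk 2: at line 2 remove [nholp,idor] add [cvb,ljujc] -> 8 lines: vqtcg cde cvb ljujc bhmkt qzxu qrnsr qnuts
Hunk 3: at line 5 remove [qzxu] add [snd,ukzq,zlomr] -> 10 lines: vqtcg cde cvb ljujc bhmkt snd ukzq zlomr qrnsr qnuts
Hunk 4: at line 3 remove [ljujc] add [qmoed,ufdky,twmj] -> 12 lines: vqtcg cde cvb qmoed ufdky twmj bhmkt snd ukzq zlomr qrnsr qnuts
Hunk 5: at line 6 remove [bhmkt,snd,ukzq] add [vbcii] -> 10 lines: vqtcg cde cvb qmoed ufdky twmj vbcii zlomr qrnsr qnuts
Hunk 6: at line 3 remove [ufdky,twmj,vbcii] add [gza] -> 8 lines: vqtcg cde cvb qmoed gza zlomr qrnsr qnuts
Final line count: 8

Answer: 8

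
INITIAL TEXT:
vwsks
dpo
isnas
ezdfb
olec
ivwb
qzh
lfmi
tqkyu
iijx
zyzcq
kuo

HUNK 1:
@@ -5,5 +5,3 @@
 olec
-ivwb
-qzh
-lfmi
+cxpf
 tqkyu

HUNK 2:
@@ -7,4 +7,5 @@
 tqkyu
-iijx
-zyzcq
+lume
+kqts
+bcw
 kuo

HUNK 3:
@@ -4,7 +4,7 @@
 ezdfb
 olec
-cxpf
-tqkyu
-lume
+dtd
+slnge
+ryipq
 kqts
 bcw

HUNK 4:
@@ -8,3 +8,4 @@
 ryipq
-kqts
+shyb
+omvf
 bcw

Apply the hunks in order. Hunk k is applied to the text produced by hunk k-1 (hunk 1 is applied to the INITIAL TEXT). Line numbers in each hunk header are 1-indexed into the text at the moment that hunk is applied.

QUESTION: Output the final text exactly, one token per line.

Hunk 1: at line 5 remove [ivwb,qzh,lfmi] add [cxpf] -> 10 lines: vwsks dpo isnas ezdfb olec cxpf tqkyu iijx zyzcq kuo
Hunk 2: at line 7 remove [iijx,zyzcq] add [lume,kqts,bcw] -> 11 lines: vwsks dpo isnas ezdfb olec cxpf tqkyu lume kqts bcw kuo
Hunk 3: at line 4 remove [cxpf,tqkyu,lume] add [dtd,slnge,ryipq] -> 11 lines: vwsks dpo isnas ezdfb olec dtd slnge ryipq kqts bcw kuo
Hunk 4: at line 8 remove [kqts] add [shyb,omvf] -> 12 lines: vwsks dpo isnas ezdfb olec dtd slnge ryipq shyb omvf bcw kuo

Answer: vwsks
dpo
isnas
ezdfb
olec
dtd
slnge
ryipq
shyb
omvf
bcw
kuo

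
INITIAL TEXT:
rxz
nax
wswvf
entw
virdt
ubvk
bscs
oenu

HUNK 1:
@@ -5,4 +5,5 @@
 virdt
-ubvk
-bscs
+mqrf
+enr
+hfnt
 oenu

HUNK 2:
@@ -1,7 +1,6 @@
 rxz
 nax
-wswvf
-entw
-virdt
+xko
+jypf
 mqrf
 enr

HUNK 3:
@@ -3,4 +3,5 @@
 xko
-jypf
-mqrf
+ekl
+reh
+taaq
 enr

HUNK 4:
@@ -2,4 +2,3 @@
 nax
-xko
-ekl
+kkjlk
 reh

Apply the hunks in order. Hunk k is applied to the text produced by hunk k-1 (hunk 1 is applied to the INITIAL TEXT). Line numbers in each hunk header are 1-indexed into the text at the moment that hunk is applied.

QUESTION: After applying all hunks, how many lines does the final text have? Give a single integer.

Hunk 1: at line 5 remove [ubvk,bscs] add [mqrf,enr,hfnt] -> 9 lines: rxz nax wswvf entw virdt mqrf enr hfnt oenu
Hunk 2: at line 1 remove [wswvf,entw,virdt] add [xko,jypf] -> 8 lines: rxz nax xko jypf mqrf enr hfnt oenu
Hunk 3: at line 3 remove [jypf,mqrf] add [ekl,reh,taaq] -> 9 lines: rxz nax xko ekl reh taaq enr hfnt oenu
Hunk 4: at line 2 remove [xko,ekl] add [kkjlk] -> 8 lines: rxz nax kkjlk reh taaq enr hfnt oenu
Final line count: 8

Answer: 8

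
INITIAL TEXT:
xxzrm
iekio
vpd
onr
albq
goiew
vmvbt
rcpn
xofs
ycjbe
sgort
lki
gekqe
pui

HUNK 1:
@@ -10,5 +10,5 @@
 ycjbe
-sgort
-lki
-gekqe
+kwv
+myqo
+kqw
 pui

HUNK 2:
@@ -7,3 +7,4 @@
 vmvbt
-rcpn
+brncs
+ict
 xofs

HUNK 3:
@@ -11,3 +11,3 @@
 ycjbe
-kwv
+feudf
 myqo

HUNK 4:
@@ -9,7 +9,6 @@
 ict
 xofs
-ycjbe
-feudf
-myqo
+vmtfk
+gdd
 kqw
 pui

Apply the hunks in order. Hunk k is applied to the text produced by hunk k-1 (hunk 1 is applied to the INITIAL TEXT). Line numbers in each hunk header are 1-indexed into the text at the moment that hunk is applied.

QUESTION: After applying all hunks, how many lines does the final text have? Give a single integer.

Hunk 1: at line 10 remove [sgort,lki,gekqe] add [kwv,myqo,kqw] -> 14 lines: xxzrm iekio vpd onr albq goiew vmvbt rcpn xofs ycjbe kwv myqo kqw pui
Hunk 2: at line 7 remove [rcpn] add [brncs,ict] -> 15 lines: xxzrm iekio vpd onr albq goiew vmvbt brncs ict xofs ycjbe kwv myqo kqw pui
Hunk 3: at line 11 remove [kwv] add [feudf] -> 15 lines: xxzrm iekio vpd onr albq goiew vmvbt brncs ict xofs ycjbe feudf myqo kqw pui
Hunk 4: at line 9 remove [ycjbe,feudf,myqo] add [vmtfk,gdd] -> 14 lines: xxzrm iekio vpd onr albq goiew vmvbt brncs ict xofs vmtfk gdd kqw pui
Final line count: 14

Answer: 14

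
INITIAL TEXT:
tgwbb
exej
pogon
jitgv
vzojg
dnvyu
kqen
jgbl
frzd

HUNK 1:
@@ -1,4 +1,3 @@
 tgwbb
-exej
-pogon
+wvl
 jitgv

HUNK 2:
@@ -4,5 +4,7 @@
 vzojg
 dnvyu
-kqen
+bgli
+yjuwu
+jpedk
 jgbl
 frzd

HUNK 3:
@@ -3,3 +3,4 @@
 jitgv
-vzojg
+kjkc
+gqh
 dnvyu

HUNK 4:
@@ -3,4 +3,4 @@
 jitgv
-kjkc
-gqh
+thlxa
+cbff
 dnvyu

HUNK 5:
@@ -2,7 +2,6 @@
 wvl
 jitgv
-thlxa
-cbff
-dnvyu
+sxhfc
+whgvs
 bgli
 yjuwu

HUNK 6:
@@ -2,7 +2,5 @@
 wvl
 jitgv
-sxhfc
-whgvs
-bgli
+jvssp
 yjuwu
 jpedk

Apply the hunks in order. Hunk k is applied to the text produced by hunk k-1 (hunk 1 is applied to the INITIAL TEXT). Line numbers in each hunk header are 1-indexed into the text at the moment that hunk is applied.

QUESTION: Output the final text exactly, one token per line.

Answer: tgwbb
wvl
jitgv
jvssp
yjuwu
jpedk
jgbl
frzd

Derivation:
Hunk 1: at line 1 remove [exej,pogon] add [wvl] -> 8 lines: tgwbb wvl jitgv vzojg dnvyu kqen jgbl frzd
Hunk 2: at line 4 remove [kqen] add [bgli,yjuwu,jpedk] -> 10 lines: tgwbb wvl jitgv vzojg dnvyu bgli yjuwu jpedk jgbl frzd
Hunk 3: at line 3 remove [vzojg] add [kjkc,gqh] -> 11 lines: tgwbb wvl jitgv kjkc gqh dnvyu bgli yjuwu jpedk jgbl frzd
Hunk 4: at line 3 remove [kjkc,gqh] add [thlxa,cbff] -> 11 lines: tgwbb wvl jitgv thlxa cbff dnvyu bgli yjuwu jpedk jgbl frzd
Hunk 5: at line 2 remove [thlxa,cbff,dnvyu] add [sxhfc,whgvs] -> 10 lines: tgwbb wvl jitgv sxhfc whgvs bgli yjuwu jpedk jgbl frzd
Hunk 6: at line 2 remove [sxhfc,whgvs,bgli] add [jvssp] -> 8 lines: tgwbb wvl jitgv jvssp yjuwu jpedk jgbl frzd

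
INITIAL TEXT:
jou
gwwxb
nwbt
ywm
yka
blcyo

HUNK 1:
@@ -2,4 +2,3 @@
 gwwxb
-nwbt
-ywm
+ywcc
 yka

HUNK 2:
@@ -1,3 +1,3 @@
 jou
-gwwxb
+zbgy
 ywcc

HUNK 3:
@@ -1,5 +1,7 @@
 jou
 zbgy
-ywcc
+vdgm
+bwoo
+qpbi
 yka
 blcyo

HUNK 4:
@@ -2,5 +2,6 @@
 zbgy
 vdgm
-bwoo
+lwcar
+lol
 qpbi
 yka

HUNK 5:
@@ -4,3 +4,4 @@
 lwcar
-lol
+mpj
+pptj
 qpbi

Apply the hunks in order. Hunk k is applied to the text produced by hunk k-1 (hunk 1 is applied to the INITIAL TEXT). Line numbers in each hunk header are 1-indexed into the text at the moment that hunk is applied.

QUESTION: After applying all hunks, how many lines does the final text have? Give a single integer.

Answer: 9

Derivation:
Hunk 1: at line 2 remove [nwbt,ywm] add [ywcc] -> 5 lines: jou gwwxb ywcc yka blcyo
Hunk 2: at line 1 remove [gwwxb] add [zbgy] -> 5 lines: jou zbgy ywcc yka blcyo
Hunk 3: at line 1 remove [ywcc] add [vdgm,bwoo,qpbi] -> 7 lines: jou zbgy vdgm bwoo qpbi yka blcyo
Hunk 4: at line 2 remove [bwoo] add [lwcar,lol] -> 8 lines: jou zbgy vdgm lwcar lol qpbi yka blcyo
Hunk 5: at line 4 remove [lol] add [mpj,pptj] -> 9 lines: jou zbgy vdgm lwcar mpj pptj qpbi yka blcyo
Final line count: 9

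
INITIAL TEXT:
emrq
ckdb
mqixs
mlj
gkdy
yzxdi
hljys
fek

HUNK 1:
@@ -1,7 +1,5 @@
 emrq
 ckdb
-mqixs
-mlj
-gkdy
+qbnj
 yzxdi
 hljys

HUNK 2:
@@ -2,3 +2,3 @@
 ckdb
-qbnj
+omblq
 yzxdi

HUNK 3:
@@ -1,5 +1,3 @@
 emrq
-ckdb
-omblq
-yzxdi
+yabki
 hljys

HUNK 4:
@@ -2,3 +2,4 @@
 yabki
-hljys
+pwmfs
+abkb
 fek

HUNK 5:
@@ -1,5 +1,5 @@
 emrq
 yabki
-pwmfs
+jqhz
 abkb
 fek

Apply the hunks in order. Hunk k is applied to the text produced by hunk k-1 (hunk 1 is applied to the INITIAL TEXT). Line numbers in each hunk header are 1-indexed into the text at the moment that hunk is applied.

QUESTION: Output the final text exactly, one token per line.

Hunk 1: at line 1 remove [mqixs,mlj,gkdy] add [qbnj] -> 6 lines: emrq ckdb qbnj yzxdi hljys fek
Hunk 2: at line 2 remove [qbnj] add [omblq] -> 6 lines: emrq ckdb omblq yzxdi hljys fek
Hunk 3: at line 1 remove [ckdb,omblq,yzxdi] add [yabki] -> 4 lines: emrq yabki hljys fek
Hunk 4: at line 2 remove [hljys] add [pwmfs,abkb] -> 5 lines: emrq yabki pwmfs abkb fek
Hunk 5: at line 1 remove [pwmfs] add [jqhz] -> 5 lines: emrq yabki jqhz abkb fek

Answer: emrq
yabki
jqhz
abkb
fek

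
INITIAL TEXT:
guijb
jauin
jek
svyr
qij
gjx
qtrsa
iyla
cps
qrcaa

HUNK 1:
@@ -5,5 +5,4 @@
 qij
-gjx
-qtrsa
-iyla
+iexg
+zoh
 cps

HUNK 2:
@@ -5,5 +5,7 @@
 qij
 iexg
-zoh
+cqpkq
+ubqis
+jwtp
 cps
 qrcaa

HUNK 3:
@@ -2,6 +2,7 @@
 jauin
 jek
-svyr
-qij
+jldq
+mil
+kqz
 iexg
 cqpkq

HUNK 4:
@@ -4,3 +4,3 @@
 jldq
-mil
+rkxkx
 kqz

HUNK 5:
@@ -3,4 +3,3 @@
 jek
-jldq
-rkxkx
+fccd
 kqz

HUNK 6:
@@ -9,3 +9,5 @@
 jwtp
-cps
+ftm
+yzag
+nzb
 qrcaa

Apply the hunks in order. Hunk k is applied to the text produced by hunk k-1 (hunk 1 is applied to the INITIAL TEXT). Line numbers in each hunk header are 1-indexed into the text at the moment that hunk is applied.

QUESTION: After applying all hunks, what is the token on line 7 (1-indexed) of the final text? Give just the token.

Hunk 1: at line 5 remove [gjx,qtrsa,iyla] add [iexg,zoh] -> 9 lines: guijb jauin jek svyr qij iexg zoh cps qrcaa
Hunk 2: at line 5 remove [zoh] add [cqpkq,ubqis,jwtp] -> 11 lines: guijb jauin jek svyr qij iexg cqpkq ubqis jwtp cps qrcaa
Hunk 3: at line 2 remove [svyr,qij] add [jldq,mil,kqz] -> 12 lines: guijb jauin jek jldq mil kqz iexg cqpkq ubqis jwtp cps qrcaa
Hunk 4: at line 4 remove [mil] add [rkxkx] -> 12 lines: guijb jauin jek jldq rkxkx kqz iexg cqpkq ubqis jwtp cps qrcaa
Hunk 5: at line 3 remove [jldq,rkxkx] add [fccd] -> 11 lines: guijb jauin jek fccd kqz iexg cqpkq ubqis jwtp cps qrcaa
Hunk 6: at line 9 remove [cps] add [ftm,yzag,nzb] -> 13 lines: guijb jauin jek fccd kqz iexg cqpkq ubqis jwtp ftm yzag nzb qrcaa
Final line 7: cqpkq

Answer: cqpkq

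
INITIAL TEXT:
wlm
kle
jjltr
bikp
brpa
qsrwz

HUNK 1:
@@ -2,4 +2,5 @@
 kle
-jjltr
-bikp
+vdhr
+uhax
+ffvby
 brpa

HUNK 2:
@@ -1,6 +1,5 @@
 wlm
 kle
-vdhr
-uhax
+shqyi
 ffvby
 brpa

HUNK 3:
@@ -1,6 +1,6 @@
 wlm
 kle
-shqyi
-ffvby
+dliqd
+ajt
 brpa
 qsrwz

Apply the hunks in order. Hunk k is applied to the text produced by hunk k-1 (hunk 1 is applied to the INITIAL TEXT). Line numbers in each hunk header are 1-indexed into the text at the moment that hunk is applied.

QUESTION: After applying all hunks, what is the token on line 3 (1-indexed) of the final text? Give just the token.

Answer: dliqd

Derivation:
Hunk 1: at line 2 remove [jjltr,bikp] add [vdhr,uhax,ffvby] -> 7 lines: wlm kle vdhr uhax ffvby brpa qsrwz
Hunk 2: at line 1 remove [vdhr,uhax] add [shqyi] -> 6 lines: wlm kle shqyi ffvby brpa qsrwz
Hunk 3: at line 1 remove [shqyi,ffvby] add [dliqd,ajt] -> 6 lines: wlm kle dliqd ajt brpa qsrwz
Final line 3: dliqd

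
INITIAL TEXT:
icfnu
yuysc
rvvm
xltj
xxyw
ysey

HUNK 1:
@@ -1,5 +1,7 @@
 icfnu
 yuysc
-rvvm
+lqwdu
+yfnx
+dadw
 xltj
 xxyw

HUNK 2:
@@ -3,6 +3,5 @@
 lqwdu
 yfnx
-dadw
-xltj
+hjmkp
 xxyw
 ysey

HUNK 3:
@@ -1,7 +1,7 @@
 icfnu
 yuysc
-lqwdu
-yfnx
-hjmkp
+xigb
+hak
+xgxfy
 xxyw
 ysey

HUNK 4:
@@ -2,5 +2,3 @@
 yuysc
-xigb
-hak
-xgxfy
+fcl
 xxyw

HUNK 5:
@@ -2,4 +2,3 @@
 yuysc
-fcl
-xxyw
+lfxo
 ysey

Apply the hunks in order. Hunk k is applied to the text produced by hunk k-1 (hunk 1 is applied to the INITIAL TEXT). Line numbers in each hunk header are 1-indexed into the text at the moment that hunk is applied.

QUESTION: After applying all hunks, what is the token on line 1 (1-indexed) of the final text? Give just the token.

Hunk 1: at line 1 remove [rvvm] add [lqwdu,yfnx,dadw] -> 8 lines: icfnu yuysc lqwdu yfnx dadw xltj xxyw ysey
Hunk 2: at line 3 remove [dadw,xltj] add [hjmkp] -> 7 lines: icfnu yuysc lqwdu yfnx hjmkp xxyw ysey
Hunk 3: at line 1 remove [lqwdu,yfnx,hjmkp] add [xigb,hak,xgxfy] -> 7 lines: icfnu yuysc xigb hak xgxfy xxyw ysey
Hunk 4: at line 2 remove [xigb,hak,xgxfy] add [fcl] -> 5 lines: icfnu yuysc fcl xxyw ysey
Hunk 5: at line 2 remove [fcl,xxyw] add [lfxo] -> 4 lines: icfnu yuysc lfxo ysey
Final line 1: icfnu

Answer: icfnu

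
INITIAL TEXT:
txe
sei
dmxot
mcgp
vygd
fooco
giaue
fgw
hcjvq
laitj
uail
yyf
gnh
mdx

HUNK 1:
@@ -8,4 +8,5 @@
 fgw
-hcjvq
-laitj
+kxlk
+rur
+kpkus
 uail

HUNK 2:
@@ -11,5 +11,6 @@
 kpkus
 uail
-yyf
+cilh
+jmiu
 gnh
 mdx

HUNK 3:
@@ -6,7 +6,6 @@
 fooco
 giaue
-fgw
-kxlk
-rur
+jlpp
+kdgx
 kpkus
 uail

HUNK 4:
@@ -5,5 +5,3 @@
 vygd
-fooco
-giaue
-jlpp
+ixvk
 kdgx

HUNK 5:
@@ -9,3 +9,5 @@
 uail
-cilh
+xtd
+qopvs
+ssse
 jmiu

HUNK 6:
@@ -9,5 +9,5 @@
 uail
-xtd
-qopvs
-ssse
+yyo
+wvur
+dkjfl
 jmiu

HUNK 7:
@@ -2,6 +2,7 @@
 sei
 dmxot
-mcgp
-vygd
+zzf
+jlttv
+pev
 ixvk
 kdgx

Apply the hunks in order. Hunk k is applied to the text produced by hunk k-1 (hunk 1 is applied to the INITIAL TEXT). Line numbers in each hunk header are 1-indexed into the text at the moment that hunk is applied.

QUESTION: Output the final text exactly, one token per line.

Hunk 1: at line 8 remove [hcjvq,laitj] add [kxlk,rur,kpkus] -> 15 lines: txe sei dmxot mcgp vygd fooco giaue fgw kxlk rur kpkus uail yyf gnh mdx
Hunk 2: at line 11 remove [yyf] add [cilh,jmiu] -> 16 lines: txe sei dmxot mcgp vygd fooco giaue fgw kxlk rur kpkus uail cilh jmiu gnh mdx
Hunk 3: at line 6 remove [fgw,kxlk,rur] add [jlpp,kdgx] -> 15 lines: txe sei dmxot mcgp vygd fooco giaue jlpp kdgx kpkus uail cilh jmiu gnh mdx
Hunk 4: at line 5 remove [fooco,giaue,jlpp] add [ixvk] -> 13 lines: txe sei dmxot mcgp vygd ixvk kdgx kpkus uail cilh jmiu gnh mdx
Hunk 5: at line 9 remove [cilh] add [xtd,qopvs,ssse] -> 15 lines: txe sei dmxot mcgp vygd ixvk kdgx kpkus uail xtd qopvs ssse jmiu gnh mdx
Hunk 6: at line 9 remove [xtd,qopvs,ssse] add [yyo,wvur,dkjfl] -> 15 lines: txe sei dmxot mcgp vygd ixvk kdgx kpkus uail yyo wvur dkjfl jmiu gnh mdx
Hunk 7: at line 2 remove [mcgp,vygd] add [zzf,jlttv,pev] -> 16 lines: txe sei dmxot zzf jlttv pev ixvk kdgx kpkus uail yyo wvur dkjfl jmiu gnh mdx

Answer: txe
sei
dmxot
zzf
jlttv
pev
ixvk
kdgx
kpkus
uail
yyo
wvur
dkjfl
jmiu
gnh
mdx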